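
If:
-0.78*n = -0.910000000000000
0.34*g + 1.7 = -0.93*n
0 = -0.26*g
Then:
No Solution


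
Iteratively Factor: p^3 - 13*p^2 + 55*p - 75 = (p - 3)*(p^2 - 10*p + 25) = (p - 5)*(p - 3)*(p - 5)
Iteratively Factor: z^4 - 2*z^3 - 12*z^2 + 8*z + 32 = (z - 2)*(z^3 - 12*z - 16) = (z - 2)*(z + 2)*(z^2 - 2*z - 8) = (z - 4)*(z - 2)*(z + 2)*(z + 2)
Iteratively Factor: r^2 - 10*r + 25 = (r - 5)*(r - 5)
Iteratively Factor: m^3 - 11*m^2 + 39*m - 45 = (m - 3)*(m^2 - 8*m + 15) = (m - 3)^2*(m - 5)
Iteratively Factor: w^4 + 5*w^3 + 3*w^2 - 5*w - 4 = (w + 1)*(w^3 + 4*w^2 - w - 4) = (w - 1)*(w + 1)*(w^2 + 5*w + 4) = (w - 1)*(w + 1)*(w + 4)*(w + 1)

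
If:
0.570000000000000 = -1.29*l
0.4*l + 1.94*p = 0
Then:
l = -0.44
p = 0.09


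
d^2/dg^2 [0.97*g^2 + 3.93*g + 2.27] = 1.94000000000000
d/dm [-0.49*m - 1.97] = -0.490000000000000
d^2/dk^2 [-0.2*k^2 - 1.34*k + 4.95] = -0.400000000000000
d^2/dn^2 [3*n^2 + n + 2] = 6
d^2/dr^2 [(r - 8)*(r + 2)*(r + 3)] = 6*r - 6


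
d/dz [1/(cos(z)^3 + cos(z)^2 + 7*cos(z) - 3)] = (3*cos(z)^2 + 2*cos(z) + 7)*sin(z)/(cos(z)^3 + cos(z)^2 + 7*cos(z) - 3)^2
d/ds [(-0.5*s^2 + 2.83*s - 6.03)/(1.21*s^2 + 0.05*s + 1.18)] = (-3.4493*s^2 + 13.4126*s + 3.6409)/(1.4641*s^4 + 0.121*s^3 + 2.8581*s^2 + 0.118*s + 1.3924)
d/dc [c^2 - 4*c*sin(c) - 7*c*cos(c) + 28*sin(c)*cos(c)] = 7*c*sin(c) - 4*c*cos(c) + 2*c - 4*sin(c) - 7*cos(c) + 28*cos(2*c)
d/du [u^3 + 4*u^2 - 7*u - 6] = 3*u^2 + 8*u - 7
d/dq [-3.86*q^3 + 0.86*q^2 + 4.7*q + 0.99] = -11.58*q^2 + 1.72*q + 4.7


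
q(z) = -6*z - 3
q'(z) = -6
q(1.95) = -14.70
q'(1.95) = -6.00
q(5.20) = -34.20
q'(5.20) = -6.00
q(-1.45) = 5.70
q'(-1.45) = -6.00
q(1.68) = -13.08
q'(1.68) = -6.00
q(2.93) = -20.58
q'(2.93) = -6.00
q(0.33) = -4.98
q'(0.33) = -6.00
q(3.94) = -26.64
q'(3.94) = -6.00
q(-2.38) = 11.28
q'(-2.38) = -6.00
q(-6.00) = 33.00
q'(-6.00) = -6.00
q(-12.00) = 69.00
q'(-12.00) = -6.00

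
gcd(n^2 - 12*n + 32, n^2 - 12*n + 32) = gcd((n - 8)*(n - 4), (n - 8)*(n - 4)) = n^2 - 12*n + 32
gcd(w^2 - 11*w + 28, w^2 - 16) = w - 4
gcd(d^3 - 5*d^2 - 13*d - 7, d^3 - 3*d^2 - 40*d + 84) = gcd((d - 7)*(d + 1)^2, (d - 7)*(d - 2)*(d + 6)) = d - 7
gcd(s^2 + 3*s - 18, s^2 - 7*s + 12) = s - 3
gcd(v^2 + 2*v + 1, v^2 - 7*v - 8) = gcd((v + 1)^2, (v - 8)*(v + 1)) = v + 1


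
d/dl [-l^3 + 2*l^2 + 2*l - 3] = -3*l^2 + 4*l + 2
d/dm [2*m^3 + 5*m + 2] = 6*m^2 + 5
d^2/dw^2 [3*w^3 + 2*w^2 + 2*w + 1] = 18*w + 4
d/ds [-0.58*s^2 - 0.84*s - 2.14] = -1.16*s - 0.84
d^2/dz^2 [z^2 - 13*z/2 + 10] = 2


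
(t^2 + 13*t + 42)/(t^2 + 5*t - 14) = (t + 6)/(t - 2)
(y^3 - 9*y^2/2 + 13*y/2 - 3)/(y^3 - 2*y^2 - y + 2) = (y - 3/2)/(y + 1)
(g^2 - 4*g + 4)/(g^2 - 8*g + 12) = (g - 2)/(g - 6)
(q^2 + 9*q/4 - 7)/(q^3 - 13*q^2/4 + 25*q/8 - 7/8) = 2*(q + 4)/(2*q^2 - 3*q + 1)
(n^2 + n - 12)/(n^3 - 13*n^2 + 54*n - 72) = (n + 4)/(n^2 - 10*n + 24)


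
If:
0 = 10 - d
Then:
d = 10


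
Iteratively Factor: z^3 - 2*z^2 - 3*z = (z - 3)*(z^2 + z) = (z - 3)*(z + 1)*(z)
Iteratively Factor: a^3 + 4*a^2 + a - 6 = (a + 2)*(a^2 + 2*a - 3) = (a + 2)*(a + 3)*(a - 1)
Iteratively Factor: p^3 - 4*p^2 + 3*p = (p)*(p^2 - 4*p + 3) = p*(p - 3)*(p - 1)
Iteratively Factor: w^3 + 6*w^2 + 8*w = (w)*(w^2 + 6*w + 8) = w*(w + 4)*(w + 2)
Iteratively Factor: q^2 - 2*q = (q - 2)*(q)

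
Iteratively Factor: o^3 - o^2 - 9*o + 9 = (o - 3)*(o^2 + 2*o - 3) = (o - 3)*(o + 3)*(o - 1)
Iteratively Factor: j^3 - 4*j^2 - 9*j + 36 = (j - 4)*(j^2 - 9) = (j - 4)*(j - 3)*(j + 3)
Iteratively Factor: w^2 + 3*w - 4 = (w + 4)*(w - 1)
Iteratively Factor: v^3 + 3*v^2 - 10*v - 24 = (v + 2)*(v^2 + v - 12) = (v + 2)*(v + 4)*(v - 3)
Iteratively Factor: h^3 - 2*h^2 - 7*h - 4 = (h - 4)*(h^2 + 2*h + 1) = (h - 4)*(h + 1)*(h + 1)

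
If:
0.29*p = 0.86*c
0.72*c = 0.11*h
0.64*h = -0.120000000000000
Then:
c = -0.03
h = -0.19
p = -0.08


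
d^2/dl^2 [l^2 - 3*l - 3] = 2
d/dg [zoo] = 0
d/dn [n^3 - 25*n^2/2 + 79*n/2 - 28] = 3*n^2 - 25*n + 79/2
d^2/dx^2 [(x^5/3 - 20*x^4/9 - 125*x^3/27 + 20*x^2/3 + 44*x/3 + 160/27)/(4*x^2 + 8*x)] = (27*x^7 + 84*x^6 - 144*x^5 - 720*x^4 - 464*x^3 + 480*x^2 + 960*x + 640)/(54*x^3*(x^3 + 6*x^2 + 12*x + 8))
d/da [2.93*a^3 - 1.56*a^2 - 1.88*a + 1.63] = 8.79*a^2 - 3.12*a - 1.88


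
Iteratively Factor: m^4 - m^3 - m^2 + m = (m + 1)*(m^3 - 2*m^2 + m) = (m - 1)*(m + 1)*(m^2 - m) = m*(m - 1)*(m + 1)*(m - 1)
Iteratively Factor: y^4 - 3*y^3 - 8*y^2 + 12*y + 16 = (y + 2)*(y^3 - 5*y^2 + 2*y + 8) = (y - 2)*(y + 2)*(y^2 - 3*y - 4) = (y - 2)*(y + 1)*(y + 2)*(y - 4)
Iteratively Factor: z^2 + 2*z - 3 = (z - 1)*(z + 3)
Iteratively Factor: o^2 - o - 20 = (o - 5)*(o + 4)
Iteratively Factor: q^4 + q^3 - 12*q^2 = (q - 3)*(q^3 + 4*q^2) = q*(q - 3)*(q^2 + 4*q) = q^2*(q - 3)*(q + 4)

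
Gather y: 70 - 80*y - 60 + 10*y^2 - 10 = 10*y^2 - 80*y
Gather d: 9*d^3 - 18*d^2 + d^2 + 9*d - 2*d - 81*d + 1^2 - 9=9*d^3 - 17*d^2 - 74*d - 8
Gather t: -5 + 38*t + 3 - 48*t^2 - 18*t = -48*t^2 + 20*t - 2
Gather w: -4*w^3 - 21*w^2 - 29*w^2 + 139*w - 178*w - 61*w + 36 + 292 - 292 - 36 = -4*w^3 - 50*w^2 - 100*w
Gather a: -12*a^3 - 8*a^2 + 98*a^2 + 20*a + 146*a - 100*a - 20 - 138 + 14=-12*a^3 + 90*a^2 + 66*a - 144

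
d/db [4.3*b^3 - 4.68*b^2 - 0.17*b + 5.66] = 12.9*b^2 - 9.36*b - 0.17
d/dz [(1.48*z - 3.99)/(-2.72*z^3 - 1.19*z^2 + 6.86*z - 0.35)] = (8.0512*z^3 - 30.7972*z^2 - 9.4962*z + 26.8534)/(7.3984*z^6 + 6.4736*z^5 - 35.9023*z^4 - 14.4228*z^3 + 47.8926*z^2 - 4.802*z + 0.1225)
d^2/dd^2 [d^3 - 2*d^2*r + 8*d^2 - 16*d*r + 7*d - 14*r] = 6*d - 4*r + 16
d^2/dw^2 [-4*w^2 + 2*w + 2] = -8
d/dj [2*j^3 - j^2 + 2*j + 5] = 6*j^2 - 2*j + 2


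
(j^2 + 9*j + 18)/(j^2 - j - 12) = (j + 6)/(j - 4)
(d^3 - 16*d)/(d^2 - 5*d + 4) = d*(d + 4)/(d - 1)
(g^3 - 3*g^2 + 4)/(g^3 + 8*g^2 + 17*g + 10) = (g^2 - 4*g + 4)/(g^2 + 7*g + 10)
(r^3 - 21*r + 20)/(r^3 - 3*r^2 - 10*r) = (-r^3 + 21*r - 20)/(r*(-r^2 + 3*r + 10))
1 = 1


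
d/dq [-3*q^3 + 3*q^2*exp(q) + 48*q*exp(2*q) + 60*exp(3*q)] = 3*q^2*exp(q) - 9*q^2 + 96*q*exp(2*q) + 6*q*exp(q) + 180*exp(3*q) + 48*exp(2*q)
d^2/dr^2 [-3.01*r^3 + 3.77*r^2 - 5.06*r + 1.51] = 7.54 - 18.06*r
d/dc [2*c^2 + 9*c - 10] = 4*c + 9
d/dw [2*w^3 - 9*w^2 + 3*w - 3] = 6*w^2 - 18*w + 3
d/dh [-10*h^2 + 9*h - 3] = 9 - 20*h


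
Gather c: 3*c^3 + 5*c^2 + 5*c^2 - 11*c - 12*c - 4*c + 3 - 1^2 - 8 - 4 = 3*c^3 + 10*c^2 - 27*c - 10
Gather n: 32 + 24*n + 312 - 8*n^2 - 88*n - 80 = -8*n^2 - 64*n + 264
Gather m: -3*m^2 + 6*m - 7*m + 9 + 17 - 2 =-3*m^2 - m + 24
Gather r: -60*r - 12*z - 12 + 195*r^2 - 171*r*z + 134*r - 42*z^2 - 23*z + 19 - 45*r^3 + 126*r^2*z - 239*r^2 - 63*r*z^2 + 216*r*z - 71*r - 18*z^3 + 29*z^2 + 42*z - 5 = -45*r^3 + r^2*(126*z - 44) + r*(-63*z^2 + 45*z + 3) - 18*z^3 - 13*z^2 + 7*z + 2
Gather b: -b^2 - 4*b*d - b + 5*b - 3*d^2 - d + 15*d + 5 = -b^2 + b*(4 - 4*d) - 3*d^2 + 14*d + 5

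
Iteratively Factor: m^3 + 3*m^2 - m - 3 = (m - 1)*(m^2 + 4*m + 3) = (m - 1)*(m + 1)*(m + 3)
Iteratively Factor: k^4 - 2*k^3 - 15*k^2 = (k)*(k^3 - 2*k^2 - 15*k) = k*(k + 3)*(k^2 - 5*k) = k^2*(k + 3)*(k - 5)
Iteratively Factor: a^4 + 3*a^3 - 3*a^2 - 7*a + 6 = (a - 1)*(a^3 + 4*a^2 + a - 6) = (a - 1)*(a + 2)*(a^2 + 2*a - 3) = (a - 1)^2*(a + 2)*(a + 3)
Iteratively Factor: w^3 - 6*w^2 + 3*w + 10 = (w - 2)*(w^2 - 4*w - 5) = (w - 2)*(w + 1)*(w - 5)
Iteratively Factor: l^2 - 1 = (l - 1)*(l + 1)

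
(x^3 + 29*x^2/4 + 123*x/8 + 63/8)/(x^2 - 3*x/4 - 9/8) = (2*x^2 + 13*x + 21)/(2*x - 3)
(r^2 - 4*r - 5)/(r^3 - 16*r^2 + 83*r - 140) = (r + 1)/(r^2 - 11*r + 28)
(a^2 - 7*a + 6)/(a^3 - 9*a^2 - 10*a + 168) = (a - 1)/(a^2 - 3*a - 28)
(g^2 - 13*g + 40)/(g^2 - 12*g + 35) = (g - 8)/(g - 7)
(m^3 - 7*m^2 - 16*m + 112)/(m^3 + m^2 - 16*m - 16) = (m - 7)/(m + 1)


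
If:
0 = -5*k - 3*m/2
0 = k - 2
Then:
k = 2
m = -20/3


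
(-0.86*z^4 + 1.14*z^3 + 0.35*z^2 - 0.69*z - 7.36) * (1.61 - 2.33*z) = 2.0038*z^5 - 4.0408*z^4 + 1.0199*z^3 + 2.1712*z^2 + 16.0379*z - 11.8496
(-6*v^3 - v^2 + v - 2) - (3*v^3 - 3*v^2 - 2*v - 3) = -9*v^3 + 2*v^2 + 3*v + 1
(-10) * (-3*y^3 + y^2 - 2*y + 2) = 30*y^3 - 10*y^2 + 20*y - 20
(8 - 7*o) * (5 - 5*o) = 35*o^2 - 75*o + 40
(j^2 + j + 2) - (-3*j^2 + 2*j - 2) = 4*j^2 - j + 4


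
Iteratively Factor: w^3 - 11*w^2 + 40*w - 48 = (w - 4)*(w^2 - 7*w + 12) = (w - 4)*(w - 3)*(w - 4)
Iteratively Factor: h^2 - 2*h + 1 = (h - 1)*(h - 1)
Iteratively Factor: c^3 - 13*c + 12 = (c - 1)*(c^2 + c - 12) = (c - 1)*(c + 4)*(c - 3)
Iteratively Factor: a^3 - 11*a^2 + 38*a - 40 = (a - 4)*(a^2 - 7*a + 10) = (a - 4)*(a - 2)*(a - 5)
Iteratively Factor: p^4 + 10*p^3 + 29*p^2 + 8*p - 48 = (p + 4)*(p^3 + 6*p^2 + 5*p - 12) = (p - 1)*(p + 4)*(p^2 + 7*p + 12) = (p - 1)*(p + 3)*(p + 4)*(p + 4)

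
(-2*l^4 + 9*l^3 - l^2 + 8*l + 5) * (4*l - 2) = -8*l^5 + 40*l^4 - 22*l^3 + 34*l^2 + 4*l - 10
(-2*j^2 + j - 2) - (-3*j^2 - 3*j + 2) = j^2 + 4*j - 4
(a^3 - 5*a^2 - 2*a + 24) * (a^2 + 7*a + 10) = a^5 + 2*a^4 - 27*a^3 - 40*a^2 + 148*a + 240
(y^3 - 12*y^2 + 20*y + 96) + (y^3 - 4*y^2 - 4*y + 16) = 2*y^3 - 16*y^2 + 16*y + 112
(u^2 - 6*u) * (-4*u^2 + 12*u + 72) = -4*u^4 + 36*u^3 - 432*u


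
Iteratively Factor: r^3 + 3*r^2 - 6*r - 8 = (r - 2)*(r^2 + 5*r + 4) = (r - 2)*(r + 4)*(r + 1)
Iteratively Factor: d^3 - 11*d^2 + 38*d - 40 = (d - 5)*(d^2 - 6*d + 8) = (d - 5)*(d - 4)*(d - 2)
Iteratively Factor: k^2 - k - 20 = (k + 4)*(k - 5)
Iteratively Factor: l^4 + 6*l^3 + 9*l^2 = (l)*(l^3 + 6*l^2 + 9*l) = l*(l + 3)*(l^2 + 3*l) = l^2*(l + 3)*(l + 3)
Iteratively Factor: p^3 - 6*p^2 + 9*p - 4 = (p - 1)*(p^2 - 5*p + 4) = (p - 4)*(p - 1)*(p - 1)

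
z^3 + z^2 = z^2*(z + 1)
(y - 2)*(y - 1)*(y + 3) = y^3 - 7*y + 6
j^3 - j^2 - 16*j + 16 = (j - 4)*(j - 1)*(j + 4)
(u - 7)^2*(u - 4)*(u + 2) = u^4 - 16*u^3 + 69*u^2 + 14*u - 392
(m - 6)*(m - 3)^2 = m^3 - 12*m^2 + 45*m - 54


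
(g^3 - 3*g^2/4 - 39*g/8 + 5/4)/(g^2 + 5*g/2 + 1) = (8*g^2 - 22*g + 5)/(4*(2*g + 1))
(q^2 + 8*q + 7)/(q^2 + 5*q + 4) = (q + 7)/(q + 4)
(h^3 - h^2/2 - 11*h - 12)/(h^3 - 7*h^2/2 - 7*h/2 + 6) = (h + 2)/(h - 1)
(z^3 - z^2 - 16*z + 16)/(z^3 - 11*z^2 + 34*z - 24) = (z + 4)/(z - 6)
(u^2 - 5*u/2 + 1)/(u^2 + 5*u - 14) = (u - 1/2)/(u + 7)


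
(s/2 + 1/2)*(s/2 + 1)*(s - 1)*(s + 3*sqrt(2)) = s^4/4 + s^3/2 + 3*sqrt(2)*s^3/4 - s^2/4 + 3*sqrt(2)*s^2/2 - 3*sqrt(2)*s/4 - s/2 - 3*sqrt(2)/2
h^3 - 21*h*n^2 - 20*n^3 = (h - 5*n)*(h + n)*(h + 4*n)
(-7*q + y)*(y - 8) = -7*q*y + 56*q + y^2 - 8*y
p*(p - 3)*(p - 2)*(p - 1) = p^4 - 6*p^3 + 11*p^2 - 6*p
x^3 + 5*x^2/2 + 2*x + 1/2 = (x + 1/2)*(x + 1)^2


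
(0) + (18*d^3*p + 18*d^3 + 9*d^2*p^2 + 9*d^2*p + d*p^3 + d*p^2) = 18*d^3*p + 18*d^3 + 9*d^2*p^2 + 9*d^2*p + d*p^3 + d*p^2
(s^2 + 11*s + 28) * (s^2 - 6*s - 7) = s^4 + 5*s^3 - 45*s^2 - 245*s - 196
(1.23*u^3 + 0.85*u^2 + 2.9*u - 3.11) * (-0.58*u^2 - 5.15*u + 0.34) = -0.7134*u^5 - 6.8275*u^4 - 5.6413*u^3 - 12.8422*u^2 + 17.0025*u - 1.0574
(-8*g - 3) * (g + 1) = -8*g^2 - 11*g - 3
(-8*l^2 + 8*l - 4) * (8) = -64*l^2 + 64*l - 32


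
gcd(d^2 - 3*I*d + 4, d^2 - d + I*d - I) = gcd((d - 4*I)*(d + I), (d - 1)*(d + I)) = d + I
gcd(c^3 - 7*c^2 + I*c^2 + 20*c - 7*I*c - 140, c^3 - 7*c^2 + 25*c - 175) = c^2 + c*(-7 + 5*I) - 35*I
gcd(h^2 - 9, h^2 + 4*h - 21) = h - 3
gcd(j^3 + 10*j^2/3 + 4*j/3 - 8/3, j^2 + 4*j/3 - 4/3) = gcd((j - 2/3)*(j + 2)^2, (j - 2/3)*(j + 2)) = j^2 + 4*j/3 - 4/3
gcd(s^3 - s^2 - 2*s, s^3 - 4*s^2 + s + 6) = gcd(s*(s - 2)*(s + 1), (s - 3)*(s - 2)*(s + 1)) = s^2 - s - 2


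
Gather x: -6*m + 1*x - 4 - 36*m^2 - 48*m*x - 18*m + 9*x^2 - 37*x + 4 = -36*m^2 - 24*m + 9*x^2 + x*(-48*m - 36)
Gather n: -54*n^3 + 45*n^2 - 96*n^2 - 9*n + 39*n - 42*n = -54*n^3 - 51*n^2 - 12*n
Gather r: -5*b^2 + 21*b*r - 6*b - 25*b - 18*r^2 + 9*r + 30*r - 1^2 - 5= -5*b^2 - 31*b - 18*r^2 + r*(21*b + 39) - 6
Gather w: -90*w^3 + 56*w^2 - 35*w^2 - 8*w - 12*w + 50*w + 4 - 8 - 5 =-90*w^3 + 21*w^2 + 30*w - 9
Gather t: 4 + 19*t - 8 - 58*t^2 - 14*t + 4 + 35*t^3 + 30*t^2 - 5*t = 35*t^3 - 28*t^2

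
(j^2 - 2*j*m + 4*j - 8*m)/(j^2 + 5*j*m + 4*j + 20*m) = (j - 2*m)/(j + 5*m)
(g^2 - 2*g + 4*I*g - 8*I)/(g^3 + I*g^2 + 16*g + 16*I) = (g - 2)/(g^2 - 3*I*g + 4)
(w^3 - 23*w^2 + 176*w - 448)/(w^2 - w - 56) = (w^2 - 15*w + 56)/(w + 7)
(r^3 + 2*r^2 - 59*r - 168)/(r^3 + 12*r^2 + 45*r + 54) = (r^2 - r - 56)/(r^2 + 9*r + 18)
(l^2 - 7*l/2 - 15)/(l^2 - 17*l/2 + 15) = (2*l + 5)/(2*l - 5)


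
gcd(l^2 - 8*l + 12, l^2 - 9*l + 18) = l - 6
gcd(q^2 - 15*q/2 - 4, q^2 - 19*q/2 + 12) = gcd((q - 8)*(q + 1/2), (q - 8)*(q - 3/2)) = q - 8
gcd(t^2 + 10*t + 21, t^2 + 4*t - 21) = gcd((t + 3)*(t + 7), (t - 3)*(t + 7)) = t + 7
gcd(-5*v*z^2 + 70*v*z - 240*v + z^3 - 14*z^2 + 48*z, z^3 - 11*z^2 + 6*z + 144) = z^2 - 14*z + 48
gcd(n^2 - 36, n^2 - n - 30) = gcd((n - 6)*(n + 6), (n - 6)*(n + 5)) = n - 6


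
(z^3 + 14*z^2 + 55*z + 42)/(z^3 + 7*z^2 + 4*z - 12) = (z^2 + 8*z + 7)/(z^2 + z - 2)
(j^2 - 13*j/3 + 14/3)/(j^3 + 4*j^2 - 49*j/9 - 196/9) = 3*(j - 2)/(3*j^2 + 19*j + 28)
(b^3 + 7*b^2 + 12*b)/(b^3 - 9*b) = (b + 4)/(b - 3)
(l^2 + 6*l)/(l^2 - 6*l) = (l + 6)/(l - 6)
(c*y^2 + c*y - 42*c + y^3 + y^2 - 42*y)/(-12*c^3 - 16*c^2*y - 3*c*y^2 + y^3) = (y^2 + y - 42)/(-12*c^2 - 4*c*y + y^2)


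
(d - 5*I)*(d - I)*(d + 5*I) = d^3 - I*d^2 + 25*d - 25*I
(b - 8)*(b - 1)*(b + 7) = b^3 - 2*b^2 - 55*b + 56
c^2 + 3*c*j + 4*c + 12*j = (c + 4)*(c + 3*j)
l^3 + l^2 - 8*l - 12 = (l - 3)*(l + 2)^2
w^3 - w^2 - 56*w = w*(w - 8)*(w + 7)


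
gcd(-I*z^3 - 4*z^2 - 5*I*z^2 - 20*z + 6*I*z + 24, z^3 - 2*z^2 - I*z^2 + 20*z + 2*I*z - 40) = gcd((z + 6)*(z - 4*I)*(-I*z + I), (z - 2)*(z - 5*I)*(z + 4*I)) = 1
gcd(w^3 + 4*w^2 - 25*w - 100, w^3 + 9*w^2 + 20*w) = w^2 + 9*w + 20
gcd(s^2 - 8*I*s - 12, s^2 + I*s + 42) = s - 6*I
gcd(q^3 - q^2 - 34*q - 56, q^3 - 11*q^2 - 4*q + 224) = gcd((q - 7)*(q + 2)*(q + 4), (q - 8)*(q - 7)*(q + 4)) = q^2 - 3*q - 28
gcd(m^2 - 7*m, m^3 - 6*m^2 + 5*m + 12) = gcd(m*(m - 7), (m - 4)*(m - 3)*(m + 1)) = 1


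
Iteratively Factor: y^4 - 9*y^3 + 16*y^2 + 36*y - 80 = (y - 5)*(y^3 - 4*y^2 - 4*y + 16) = (y - 5)*(y - 4)*(y^2 - 4) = (y - 5)*(y - 4)*(y + 2)*(y - 2)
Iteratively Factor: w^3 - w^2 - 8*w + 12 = (w - 2)*(w^2 + w - 6) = (w - 2)*(w + 3)*(w - 2)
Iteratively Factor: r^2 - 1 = (r - 1)*(r + 1)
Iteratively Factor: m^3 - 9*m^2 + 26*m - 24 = (m - 4)*(m^2 - 5*m + 6) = (m - 4)*(m - 2)*(m - 3)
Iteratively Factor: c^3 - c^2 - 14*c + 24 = (c - 3)*(c^2 + 2*c - 8) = (c - 3)*(c - 2)*(c + 4)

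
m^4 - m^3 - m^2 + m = m*(m - 1)^2*(m + 1)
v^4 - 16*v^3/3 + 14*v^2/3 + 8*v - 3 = (v - 3)^2*(v - 1/3)*(v + 1)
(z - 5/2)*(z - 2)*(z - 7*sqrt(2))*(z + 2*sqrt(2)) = z^4 - 5*sqrt(2)*z^3 - 9*z^3/2 - 23*z^2 + 45*sqrt(2)*z^2/2 - 25*sqrt(2)*z + 126*z - 140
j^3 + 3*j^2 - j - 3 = (j - 1)*(j + 1)*(j + 3)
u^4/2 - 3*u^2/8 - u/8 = u*(u/2 + 1/4)*(u - 1)*(u + 1/2)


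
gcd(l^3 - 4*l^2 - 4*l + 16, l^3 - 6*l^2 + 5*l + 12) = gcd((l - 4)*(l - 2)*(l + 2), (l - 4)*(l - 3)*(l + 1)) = l - 4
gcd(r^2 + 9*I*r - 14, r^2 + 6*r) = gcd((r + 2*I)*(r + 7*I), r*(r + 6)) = 1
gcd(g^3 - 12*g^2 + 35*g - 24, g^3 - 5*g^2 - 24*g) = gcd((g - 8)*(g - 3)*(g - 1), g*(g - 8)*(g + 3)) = g - 8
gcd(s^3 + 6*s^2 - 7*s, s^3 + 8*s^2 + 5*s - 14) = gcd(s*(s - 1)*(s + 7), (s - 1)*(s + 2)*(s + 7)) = s^2 + 6*s - 7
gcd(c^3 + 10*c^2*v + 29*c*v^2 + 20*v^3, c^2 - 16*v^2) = c + 4*v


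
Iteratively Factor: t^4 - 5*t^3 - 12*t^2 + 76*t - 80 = (t - 5)*(t^3 - 12*t + 16) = (t - 5)*(t - 2)*(t^2 + 2*t - 8) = (t - 5)*(t - 2)*(t + 4)*(t - 2)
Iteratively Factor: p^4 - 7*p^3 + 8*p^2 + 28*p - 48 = (p - 2)*(p^3 - 5*p^2 - 2*p + 24) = (p - 4)*(p - 2)*(p^2 - p - 6) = (p - 4)*(p - 3)*(p - 2)*(p + 2)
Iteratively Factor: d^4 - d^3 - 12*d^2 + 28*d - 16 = (d - 2)*(d^3 + d^2 - 10*d + 8) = (d - 2)^2*(d^2 + 3*d - 4) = (d - 2)^2*(d + 4)*(d - 1)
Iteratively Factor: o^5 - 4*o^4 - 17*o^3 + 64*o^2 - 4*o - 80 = (o - 5)*(o^4 + o^3 - 12*o^2 + 4*o + 16) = (o - 5)*(o + 4)*(o^3 - 3*o^2 + 4) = (o - 5)*(o + 1)*(o + 4)*(o^2 - 4*o + 4) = (o - 5)*(o - 2)*(o + 1)*(o + 4)*(o - 2)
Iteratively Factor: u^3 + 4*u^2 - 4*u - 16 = (u - 2)*(u^2 + 6*u + 8) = (u - 2)*(u + 2)*(u + 4)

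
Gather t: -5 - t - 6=-t - 11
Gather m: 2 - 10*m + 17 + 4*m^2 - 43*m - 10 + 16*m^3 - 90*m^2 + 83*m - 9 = 16*m^3 - 86*m^2 + 30*m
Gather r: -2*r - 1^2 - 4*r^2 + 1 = -4*r^2 - 2*r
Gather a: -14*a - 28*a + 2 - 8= -42*a - 6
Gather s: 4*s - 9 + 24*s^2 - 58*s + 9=24*s^2 - 54*s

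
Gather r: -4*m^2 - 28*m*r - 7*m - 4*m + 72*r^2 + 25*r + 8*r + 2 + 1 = -4*m^2 - 11*m + 72*r^2 + r*(33 - 28*m) + 3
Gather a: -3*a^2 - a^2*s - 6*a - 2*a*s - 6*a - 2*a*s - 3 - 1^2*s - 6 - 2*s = a^2*(-s - 3) + a*(-4*s - 12) - 3*s - 9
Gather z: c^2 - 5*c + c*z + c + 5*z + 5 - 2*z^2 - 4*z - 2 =c^2 - 4*c - 2*z^2 + z*(c + 1) + 3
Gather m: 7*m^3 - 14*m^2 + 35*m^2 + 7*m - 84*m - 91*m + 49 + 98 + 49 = 7*m^3 + 21*m^2 - 168*m + 196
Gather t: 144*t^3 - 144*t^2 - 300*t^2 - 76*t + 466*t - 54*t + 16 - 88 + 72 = 144*t^3 - 444*t^2 + 336*t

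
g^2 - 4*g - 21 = (g - 7)*(g + 3)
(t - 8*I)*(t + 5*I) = t^2 - 3*I*t + 40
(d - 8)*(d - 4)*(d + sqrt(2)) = d^3 - 12*d^2 + sqrt(2)*d^2 - 12*sqrt(2)*d + 32*d + 32*sqrt(2)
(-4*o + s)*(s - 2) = -4*o*s + 8*o + s^2 - 2*s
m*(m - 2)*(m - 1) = m^3 - 3*m^2 + 2*m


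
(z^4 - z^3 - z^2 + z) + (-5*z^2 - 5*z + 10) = z^4 - z^3 - 6*z^2 - 4*z + 10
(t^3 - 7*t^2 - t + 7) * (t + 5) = t^4 - 2*t^3 - 36*t^2 + 2*t + 35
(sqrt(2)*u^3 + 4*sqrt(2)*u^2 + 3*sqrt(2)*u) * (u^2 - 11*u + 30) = sqrt(2)*u^5 - 7*sqrt(2)*u^4 - 11*sqrt(2)*u^3 + 87*sqrt(2)*u^2 + 90*sqrt(2)*u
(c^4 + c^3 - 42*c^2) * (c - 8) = c^5 - 7*c^4 - 50*c^3 + 336*c^2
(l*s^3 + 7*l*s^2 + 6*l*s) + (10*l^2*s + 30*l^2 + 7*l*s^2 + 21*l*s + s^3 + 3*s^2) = 10*l^2*s + 30*l^2 + l*s^3 + 14*l*s^2 + 27*l*s + s^3 + 3*s^2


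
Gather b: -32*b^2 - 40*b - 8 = -32*b^2 - 40*b - 8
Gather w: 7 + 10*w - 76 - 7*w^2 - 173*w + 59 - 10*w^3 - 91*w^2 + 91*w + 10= -10*w^3 - 98*w^2 - 72*w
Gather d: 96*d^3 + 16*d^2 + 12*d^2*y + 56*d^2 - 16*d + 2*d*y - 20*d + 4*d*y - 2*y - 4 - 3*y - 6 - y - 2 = 96*d^3 + d^2*(12*y + 72) + d*(6*y - 36) - 6*y - 12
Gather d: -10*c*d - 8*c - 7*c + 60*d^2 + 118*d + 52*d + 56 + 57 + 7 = -15*c + 60*d^2 + d*(170 - 10*c) + 120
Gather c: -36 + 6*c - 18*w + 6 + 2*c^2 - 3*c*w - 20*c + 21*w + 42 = 2*c^2 + c*(-3*w - 14) + 3*w + 12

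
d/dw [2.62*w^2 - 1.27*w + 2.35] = 5.24*w - 1.27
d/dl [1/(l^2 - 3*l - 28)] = (3 - 2*l)/(-l^2 + 3*l + 28)^2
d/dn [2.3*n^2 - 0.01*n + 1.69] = 4.6*n - 0.01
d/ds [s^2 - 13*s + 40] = 2*s - 13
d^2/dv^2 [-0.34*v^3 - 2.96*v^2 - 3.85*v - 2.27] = -2.04*v - 5.92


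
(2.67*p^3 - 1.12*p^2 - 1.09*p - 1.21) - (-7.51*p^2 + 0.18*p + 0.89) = 2.67*p^3 + 6.39*p^2 - 1.27*p - 2.1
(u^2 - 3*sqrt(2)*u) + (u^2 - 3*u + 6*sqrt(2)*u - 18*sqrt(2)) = 2*u^2 - 3*u + 3*sqrt(2)*u - 18*sqrt(2)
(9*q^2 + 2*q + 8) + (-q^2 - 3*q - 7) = 8*q^2 - q + 1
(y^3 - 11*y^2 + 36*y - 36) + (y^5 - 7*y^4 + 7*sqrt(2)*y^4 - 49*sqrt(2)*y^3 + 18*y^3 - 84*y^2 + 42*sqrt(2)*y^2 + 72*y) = y^5 - 7*y^4 + 7*sqrt(2)*y^4 - 49*sqrt(2)*y^3 + 19*y^3 - 95*y^2 + 42*sqrt(2)*y^2 + 108*y - 36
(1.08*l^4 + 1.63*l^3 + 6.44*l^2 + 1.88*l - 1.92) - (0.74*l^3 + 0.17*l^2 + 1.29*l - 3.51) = 1.08*l^4 + 0.89*l^3 + 6.27*l^2 + 0.59*l + 1.59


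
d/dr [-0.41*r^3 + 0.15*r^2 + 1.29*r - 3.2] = -1.23*r^2 + 0.3*r + 1.29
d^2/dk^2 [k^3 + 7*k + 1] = 6*k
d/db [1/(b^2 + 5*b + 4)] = (-2*b - 5)/(b^2 + 5*b + 4)^2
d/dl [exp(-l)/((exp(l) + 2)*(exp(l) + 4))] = (-3*exp(2*l) - 12*exp(l) - 8)*exp(-l)/(exp(4*l) + 12*exp(3*l) + 52*exp(2*l) + 96*exp(l) + 64)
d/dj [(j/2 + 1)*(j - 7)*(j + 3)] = 3*j^2/2 - 2*j - 29/2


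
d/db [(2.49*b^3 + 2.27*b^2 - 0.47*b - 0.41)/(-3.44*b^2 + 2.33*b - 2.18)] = (-8.5656*b^4 + 11.6034*b^3 - 12.6123*b^2 - 12.718*b + 1.9799)/(11.8336*b^4 - 16.0304*b^3 + 20.4273*b^2 - 10.1588*b + 4.7524)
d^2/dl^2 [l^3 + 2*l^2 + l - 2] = 6*l + 4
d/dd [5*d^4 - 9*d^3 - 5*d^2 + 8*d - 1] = 20*d^3 - 27*d^2 - 10*d + 8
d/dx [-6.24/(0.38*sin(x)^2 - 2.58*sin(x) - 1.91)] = (4.7424*sin(x) - 16.0992)*cos(x)/(-0.38*sin(x)^2 + 2.58*sin(x) + 1.91)^2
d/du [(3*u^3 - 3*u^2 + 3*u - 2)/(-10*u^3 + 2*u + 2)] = (-15*u^4 + 36*u^3 - 24*u^2 - 6*u + 5)/(2*(25*u^6 - 10*u^4 - 10*u^3 + u^2 + 2*u + 1))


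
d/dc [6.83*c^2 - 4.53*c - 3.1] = 13.66*c - 4.53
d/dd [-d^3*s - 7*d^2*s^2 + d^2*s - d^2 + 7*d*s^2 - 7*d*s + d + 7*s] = -3*d^2*s - 14*d*s^2 + 2*d*s - 2*d + 7*s^2 - 7*s + 1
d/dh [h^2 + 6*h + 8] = 2*h + 6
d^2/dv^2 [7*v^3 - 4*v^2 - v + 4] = 42*v - 8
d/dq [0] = 0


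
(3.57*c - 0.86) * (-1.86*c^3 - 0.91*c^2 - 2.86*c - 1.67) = -6.6402*c^4 - 1.6491*c^3 - 9.4276*c^2 - 3.5023*c + 1.4362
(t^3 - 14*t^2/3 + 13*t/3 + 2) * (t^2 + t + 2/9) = t^5 - 11*t^4/3 - t^3/9 + 143*t^2/27 + 80*t/27 + 4/9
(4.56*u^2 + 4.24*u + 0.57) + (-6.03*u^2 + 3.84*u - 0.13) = -1.47*u^2 + 8.08*u + 0.44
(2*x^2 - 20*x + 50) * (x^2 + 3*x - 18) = 2*x^4 - 14*x^3 - 46*x^2 + 510*x - 900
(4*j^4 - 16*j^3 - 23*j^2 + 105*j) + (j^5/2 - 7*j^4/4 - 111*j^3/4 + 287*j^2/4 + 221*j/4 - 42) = j^5/2 + 9*j^4/4 - 175*j^3/4 + 195*j^2/4 + 641*j/4 - 42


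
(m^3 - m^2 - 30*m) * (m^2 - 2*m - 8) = m^5 - 3*m^4 - 36*m^3 + 68*m^2 + 240*m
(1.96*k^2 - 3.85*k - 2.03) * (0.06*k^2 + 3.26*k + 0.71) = 0.1176*k^4 + 6.1586*k^3 - 11.2812*k^2 - 9.3513*k - 1.4413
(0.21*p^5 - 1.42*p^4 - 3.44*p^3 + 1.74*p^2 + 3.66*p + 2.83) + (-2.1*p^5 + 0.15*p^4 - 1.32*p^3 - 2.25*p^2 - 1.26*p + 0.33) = -1.89*p^5 - 1.27*p^4 - 4.76*p^3 - 0.51*p^2 + 2.4*p + 3.16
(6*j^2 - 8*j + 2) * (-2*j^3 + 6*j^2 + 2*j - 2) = -12*j^5 + 52*j^4 - 40*j^3 - 16*j^2 + 20*j - 4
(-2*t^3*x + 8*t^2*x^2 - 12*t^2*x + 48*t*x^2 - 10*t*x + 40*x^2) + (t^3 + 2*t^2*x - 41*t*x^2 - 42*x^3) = -2*t^3*x + t^3 + 8*t^2*x^2 - 10*t^2*x + 7*t*x^2 - 10*t*x - 42*x^3 + 40*x^2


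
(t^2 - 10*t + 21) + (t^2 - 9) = 2*t^2 - 10*t + 12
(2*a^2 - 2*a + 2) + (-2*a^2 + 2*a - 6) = -4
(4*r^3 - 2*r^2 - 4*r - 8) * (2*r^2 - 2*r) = 8*r^5 - 12*r^4 - 4*r^3 - 8*r^2 + 16*r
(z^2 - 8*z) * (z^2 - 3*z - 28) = z^4 - 11*z^3 - 4*z^2 + 224*z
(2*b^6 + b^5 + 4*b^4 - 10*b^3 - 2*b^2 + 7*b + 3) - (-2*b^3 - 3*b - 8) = 2*b^6 + b^5 + 4*b^4 - 8*b^3 - 2*b^2 + 10*b + 11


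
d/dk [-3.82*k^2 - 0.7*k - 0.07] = -7.64*k - 0.7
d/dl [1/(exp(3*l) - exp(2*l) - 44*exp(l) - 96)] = (-3*exp(2*l) + 2*exp(l) + 44)*exp(l)/(-exp(3*l) + exp(2*l) + 44*exp(l) + 96)^2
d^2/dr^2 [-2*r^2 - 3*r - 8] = -4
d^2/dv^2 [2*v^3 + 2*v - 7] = 12*v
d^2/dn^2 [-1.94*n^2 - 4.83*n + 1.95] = -3.88000000000000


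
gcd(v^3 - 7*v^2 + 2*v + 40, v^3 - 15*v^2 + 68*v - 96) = v - 4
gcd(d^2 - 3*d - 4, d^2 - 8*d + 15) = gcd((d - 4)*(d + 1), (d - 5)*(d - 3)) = 1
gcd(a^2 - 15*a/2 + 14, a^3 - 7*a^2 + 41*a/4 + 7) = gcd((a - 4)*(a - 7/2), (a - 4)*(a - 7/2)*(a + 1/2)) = a^2 - 15*a/2 + 14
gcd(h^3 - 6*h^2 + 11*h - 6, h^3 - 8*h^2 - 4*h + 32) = h - 2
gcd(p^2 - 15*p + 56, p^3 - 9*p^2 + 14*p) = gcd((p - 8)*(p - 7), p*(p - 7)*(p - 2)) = p - 7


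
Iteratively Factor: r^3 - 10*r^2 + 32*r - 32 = (r - 4)*(r^2 - 6*r + 8) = (r - 4)^2*(r - 2)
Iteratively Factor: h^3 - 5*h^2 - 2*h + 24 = (h + 2)*(h^2 - 7*h + 12) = (h - 3)*(h + 2)*(h - 4)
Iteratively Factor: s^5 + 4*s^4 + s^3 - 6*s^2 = (s + 3)*(s^4 + s^3 - 2*s^2) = (s + 2)*(s + 3)*(s^3 - s^2) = (s - 1)*(s + 2)*(s + 3)*(s^2) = s*(s - 1)*(s + 2)*(s + 3)*(s)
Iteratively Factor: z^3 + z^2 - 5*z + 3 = (z + 3)*(z^2 - 2*z + 1) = (z - 1)*(z + 3)*(z - 1)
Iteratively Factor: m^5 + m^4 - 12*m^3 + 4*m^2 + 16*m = (m + 1)*(m^4 - 12*m^2 + 16*m) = m*(m + 1)*(m^3 - 12*m + 16) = m*(m - 2)*(m + 1)*(m^2 + 2*m - 8) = m*(m - 2)^2*(m + 1)*(m + 4)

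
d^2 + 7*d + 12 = (d + 3)*(d + 4)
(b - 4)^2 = b^2 - 8*b + 16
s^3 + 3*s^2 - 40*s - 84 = (s - 6)*(s + 2)*(s + 7)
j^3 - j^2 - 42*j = j*(j - 7)*(j + 6)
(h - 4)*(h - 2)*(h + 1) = h^3 - 5*h^2 + 2*h + 8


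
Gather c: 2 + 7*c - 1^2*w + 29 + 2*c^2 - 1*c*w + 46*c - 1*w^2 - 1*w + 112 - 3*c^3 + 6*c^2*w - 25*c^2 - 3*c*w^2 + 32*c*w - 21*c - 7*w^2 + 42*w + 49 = -3*c^3 + c^2*(6*w - 23) + c*(-3*w^2 + 31*w + 32) - 8*w^2 + 40*w + 192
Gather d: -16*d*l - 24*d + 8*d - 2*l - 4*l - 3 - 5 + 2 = d*(-16*l - 16) - 6*l - 6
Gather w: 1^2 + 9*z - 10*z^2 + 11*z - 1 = -10*z^2 + 20*z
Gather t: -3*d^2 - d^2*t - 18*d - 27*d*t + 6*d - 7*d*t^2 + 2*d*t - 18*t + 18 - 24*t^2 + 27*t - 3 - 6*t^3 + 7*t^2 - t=-3*d^2 - 12*d - 6*t^3 + t^2*(-7*d - 17) + t*(-d^2 - 25*d + 8) + 15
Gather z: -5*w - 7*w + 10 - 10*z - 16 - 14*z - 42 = -12*w - 24*z - 48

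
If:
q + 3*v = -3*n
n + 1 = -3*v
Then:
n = -3*v - 1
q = 6*v + 3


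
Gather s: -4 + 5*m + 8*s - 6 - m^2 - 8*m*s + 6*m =-m^2 + 11*m + s*(8 - 8*m) - 10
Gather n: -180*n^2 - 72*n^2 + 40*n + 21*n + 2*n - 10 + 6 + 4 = -252*n^2 + 63*n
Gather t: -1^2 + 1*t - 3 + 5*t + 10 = 6*t + 6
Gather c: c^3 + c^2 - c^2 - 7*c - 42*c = c^3 - 49*c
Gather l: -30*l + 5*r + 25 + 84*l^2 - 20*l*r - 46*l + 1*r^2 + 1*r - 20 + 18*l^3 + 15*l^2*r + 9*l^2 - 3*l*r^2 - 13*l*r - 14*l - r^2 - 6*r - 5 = 18*l^3 + l^2*(15*r + 93) + l*(-3*r^2 - 33*r - 90)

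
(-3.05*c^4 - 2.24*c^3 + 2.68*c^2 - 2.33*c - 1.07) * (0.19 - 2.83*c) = 8.6315*c^5 + 5.7597*c^4 - 8.01*c^3 + 7.1031*c^2 + 2.5854*c - 0.2033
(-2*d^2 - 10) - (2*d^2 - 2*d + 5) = -4*d^2 + 2*d - 15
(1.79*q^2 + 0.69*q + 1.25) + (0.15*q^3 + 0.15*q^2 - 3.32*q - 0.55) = 0.15*q^3 + 1.94*q^2 - 2.63*q + 0.7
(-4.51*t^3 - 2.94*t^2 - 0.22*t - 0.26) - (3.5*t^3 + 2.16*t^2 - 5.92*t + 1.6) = -8.01*t^3 - 5.1*t^2 + 5.7*t - 1.86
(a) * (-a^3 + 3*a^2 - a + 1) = -a^4 + 3*a^3 - a^2 + a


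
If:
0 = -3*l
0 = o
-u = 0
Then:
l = 0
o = 0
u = 0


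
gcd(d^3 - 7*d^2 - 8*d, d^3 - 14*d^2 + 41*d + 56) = d^2 - 7*d - 8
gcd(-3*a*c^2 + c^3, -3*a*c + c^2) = 3*a*c - c^2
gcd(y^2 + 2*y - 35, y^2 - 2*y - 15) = y - 5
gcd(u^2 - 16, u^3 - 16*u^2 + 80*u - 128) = u - 4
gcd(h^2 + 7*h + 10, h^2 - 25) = h + 5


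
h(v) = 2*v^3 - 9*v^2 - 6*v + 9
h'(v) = 6*v^2 - 18*v - 6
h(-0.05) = 9.28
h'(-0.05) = -5.08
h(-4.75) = -379.91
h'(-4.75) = 214.88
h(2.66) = -33.00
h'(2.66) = -11.43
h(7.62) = 325.60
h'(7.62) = 205.23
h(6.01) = 82.02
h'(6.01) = 102.54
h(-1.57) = -11.50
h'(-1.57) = 37.05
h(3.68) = -35.29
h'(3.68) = 9.01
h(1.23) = -8.27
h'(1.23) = -19.06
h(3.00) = -36.00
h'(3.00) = -6.00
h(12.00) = 2097.00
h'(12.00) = 642.00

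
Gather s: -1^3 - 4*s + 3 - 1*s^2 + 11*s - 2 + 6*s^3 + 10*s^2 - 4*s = 6*s^3 + 9*s^2 + 3*s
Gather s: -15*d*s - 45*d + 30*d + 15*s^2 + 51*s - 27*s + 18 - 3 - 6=-15*d + 15*s^2 + s*(24 - 15*d) + 9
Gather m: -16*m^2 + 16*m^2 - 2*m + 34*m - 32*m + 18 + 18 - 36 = 0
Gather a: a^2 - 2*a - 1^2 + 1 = a^2 - 2*a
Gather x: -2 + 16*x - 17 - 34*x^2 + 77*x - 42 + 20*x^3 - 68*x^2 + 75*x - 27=20*x^3 - 102*x^2 + 168*x - 88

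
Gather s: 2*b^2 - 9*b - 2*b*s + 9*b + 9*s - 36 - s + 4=2*b^2 + s*(8 - 2*b) - 32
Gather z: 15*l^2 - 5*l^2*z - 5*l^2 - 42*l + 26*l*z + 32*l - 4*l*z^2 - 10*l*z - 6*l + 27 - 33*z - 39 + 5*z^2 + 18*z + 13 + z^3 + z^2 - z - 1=10*l^2 - 16*l + z^3 + z^2*(6 - 4*l) + z*(-5*l^2 + 16*l - 16)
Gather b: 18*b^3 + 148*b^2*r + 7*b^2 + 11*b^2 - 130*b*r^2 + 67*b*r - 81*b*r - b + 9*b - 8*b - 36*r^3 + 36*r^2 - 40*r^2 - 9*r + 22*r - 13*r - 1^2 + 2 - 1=18*b^3 + b^2*(148*r + 18) + b*(-130*r^2 - 14*r) - 36*r^3 - 4*r^2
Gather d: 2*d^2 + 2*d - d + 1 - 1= 2*d^2 + d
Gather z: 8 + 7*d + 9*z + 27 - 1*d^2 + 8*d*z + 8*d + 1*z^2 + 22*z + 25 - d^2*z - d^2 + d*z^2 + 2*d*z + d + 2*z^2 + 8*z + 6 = -2*d^2 + 16*d + z^2*(d + 3) + z*(-d^2 + 10*d + 39) + 66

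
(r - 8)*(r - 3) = r^2 - 11*r + 24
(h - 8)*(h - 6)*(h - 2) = h^3 - 16*h^2 + 76*h - 96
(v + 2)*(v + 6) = v^2 + 8*v + 12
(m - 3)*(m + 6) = m^2 + 3*m - 18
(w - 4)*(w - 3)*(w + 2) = w^3 - 5*w^2 - 2*w + 24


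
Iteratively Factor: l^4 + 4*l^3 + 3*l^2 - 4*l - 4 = (l - 1)*(l^3 + 5*l^2 + 8*l + 4) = (l - 1)*(l + 2)*(l^2 + 3*l + 2) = (l - 1)*(l + 1)*(l + 2)*(l + 2)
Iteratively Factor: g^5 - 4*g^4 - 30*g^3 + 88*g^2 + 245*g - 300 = (g + 3)*(g^4 - 7*g^3 - 9*g^2 + 115*g - 100) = (g - 5)*(g + 3)*(g^3 - 2*g^2 - 19*g + 20) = (g - 5)*(g - 1)*(g + 3)*(g^2 - g - 20) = (g - 5)*(g - 1)*(g + 3)*(g + 4)*(g - 5)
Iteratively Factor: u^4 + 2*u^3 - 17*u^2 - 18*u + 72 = (u + 3)*(u^3 - u^2 - 14*u + 24) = (u + 3)*(u + 4)*(u^2 - 5*u + 6) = (u - 2)*(u + 3)*(u + 4)*(u - 3)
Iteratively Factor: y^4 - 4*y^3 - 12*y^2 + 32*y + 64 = (y + 2)*(y^3 - 6*y^2 + 32) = (y - 4)*(y + 2)*(y^2 - 2*y - 8) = (y - 4)^2*(y + 2)*(y + 2)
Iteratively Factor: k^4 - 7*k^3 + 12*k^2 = (k)*(k^3 - 7*k^2 + 12*k) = k*(k - 4)*(k^2 - 3*k) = k^2*(k - 4)*(k - 3)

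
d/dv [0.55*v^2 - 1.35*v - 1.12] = 1.1*v - 1.35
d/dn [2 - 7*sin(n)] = -7*cos(n)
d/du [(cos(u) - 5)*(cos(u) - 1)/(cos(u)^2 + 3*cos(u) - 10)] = 3*(-3*cos(u)^2 + 10*cos(u) - 15)*sin(u)/((cos(u) - 2)^2*(cos(u) + 5)^2)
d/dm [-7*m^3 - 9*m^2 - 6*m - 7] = -21*m^2 - 18*m - 6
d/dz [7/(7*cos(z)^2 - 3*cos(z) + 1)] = 7*(14*cos(z) - 3)*sin(z)/(7*cos(z)^2 - 3*cos(z) + 1)^2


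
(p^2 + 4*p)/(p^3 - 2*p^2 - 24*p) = 1/(p - 6)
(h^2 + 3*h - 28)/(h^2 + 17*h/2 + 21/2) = 2*(h - 4)/(2*h + 3)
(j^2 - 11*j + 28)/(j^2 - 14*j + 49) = (j - 4)/(j - 7)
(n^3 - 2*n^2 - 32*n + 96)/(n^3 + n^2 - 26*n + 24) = (n - 4)/(n - 1)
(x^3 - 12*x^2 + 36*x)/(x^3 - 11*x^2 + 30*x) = (x - 6)/(x - 5)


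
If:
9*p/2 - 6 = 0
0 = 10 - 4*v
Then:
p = 4/3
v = 5/2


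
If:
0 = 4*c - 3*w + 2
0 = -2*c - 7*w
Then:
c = -7/17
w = 2/17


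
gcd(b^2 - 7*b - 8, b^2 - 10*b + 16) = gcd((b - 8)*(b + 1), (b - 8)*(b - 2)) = b - 8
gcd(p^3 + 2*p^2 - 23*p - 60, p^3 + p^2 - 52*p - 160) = p + 4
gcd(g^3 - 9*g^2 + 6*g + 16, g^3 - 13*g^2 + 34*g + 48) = g^2 - 7*g - 8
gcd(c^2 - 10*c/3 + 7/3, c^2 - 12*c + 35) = 1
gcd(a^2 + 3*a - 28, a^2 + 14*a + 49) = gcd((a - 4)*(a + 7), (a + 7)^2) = a + 7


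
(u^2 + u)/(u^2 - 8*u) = (u + 1)/(u - 8)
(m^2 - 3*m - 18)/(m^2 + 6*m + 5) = (m^2 - 3*m - 18)/(m^2 + 6*m + 5)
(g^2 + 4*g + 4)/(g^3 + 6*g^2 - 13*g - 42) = (g + 2)/(g^2 + 4*g - 21)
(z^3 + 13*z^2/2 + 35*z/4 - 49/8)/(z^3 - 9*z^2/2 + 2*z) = (z^2 + 7*z + 49/4)/(z*(z - 4))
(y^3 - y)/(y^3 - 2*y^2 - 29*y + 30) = y*(y + 1)/(y^2 - y - 30)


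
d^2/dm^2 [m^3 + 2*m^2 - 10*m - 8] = 6*m + 4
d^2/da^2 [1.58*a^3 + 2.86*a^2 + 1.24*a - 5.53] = 9.48*a + 5.72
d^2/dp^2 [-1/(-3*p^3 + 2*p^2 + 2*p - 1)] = 2*((2 - 9*p)*(3*p^3 - 2*p^2 - 2*p + 1) + (-9*p^2 + 4*p + 2)^2)/(3*p^3 - 2*p^2 - 2*p + 1)^3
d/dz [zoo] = 0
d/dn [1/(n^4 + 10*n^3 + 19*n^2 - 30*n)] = 2*(-2*n^3 - 15*n^2 - 19*n + 15)/(n^2*(n^3 + 10*n^2 + 19*n - 30)^2)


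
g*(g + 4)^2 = g^3 + 8*g^2 + 16*g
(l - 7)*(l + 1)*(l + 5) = l^3 - l^2 - 37*l - 35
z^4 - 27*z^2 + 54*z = z*(z - 3)^2*(z + 6)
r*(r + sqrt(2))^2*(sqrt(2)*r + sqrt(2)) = sqrt(2)*r^4 + sqrt(2)*r^3 + 4*r^3 + 2*sqrt(2)*r^2 + 4*r^2 + 2*sqrt(2)*r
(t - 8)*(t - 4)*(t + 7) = t^3 - 5*t^2 - 52*t + 224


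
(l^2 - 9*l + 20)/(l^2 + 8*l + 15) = (l^2 - 9*l + 20)/(l^2 + 8*l + 15)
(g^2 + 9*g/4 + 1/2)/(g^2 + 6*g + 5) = (4*g^2 + 9*g + 2)/(4*(g^2 + 6*g + 5))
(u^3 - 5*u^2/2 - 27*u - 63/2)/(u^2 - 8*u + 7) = (2*u^2 + 9*u + 9)/(2*(u - 1))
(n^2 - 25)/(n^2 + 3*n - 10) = (n - 5)/(n - 2)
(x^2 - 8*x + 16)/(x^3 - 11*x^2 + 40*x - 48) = 1/(x - 3)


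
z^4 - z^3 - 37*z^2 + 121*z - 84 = (z - 4)*(z - 3)*(z - 1)*(z + 7)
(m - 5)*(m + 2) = m^2 - 3*m - 10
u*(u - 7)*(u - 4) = u^3 - 11*u^2 + 28*u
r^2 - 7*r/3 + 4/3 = (r - 4/3)*(r - 1)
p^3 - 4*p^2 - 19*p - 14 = (p - 7)*(p + 1)*(p + 2)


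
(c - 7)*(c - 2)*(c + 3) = c^3 - 6*c^2 - 13*c + 42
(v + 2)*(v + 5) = v^2 + 7*v + 10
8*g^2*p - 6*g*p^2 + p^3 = p*(-4*g + p)*(-2*g + p)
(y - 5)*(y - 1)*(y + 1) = y^3 - 5*y^2 - y + 5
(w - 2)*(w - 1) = w^2 - 3*w + 2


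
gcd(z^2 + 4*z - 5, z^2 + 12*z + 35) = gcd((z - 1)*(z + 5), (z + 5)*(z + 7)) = z + 5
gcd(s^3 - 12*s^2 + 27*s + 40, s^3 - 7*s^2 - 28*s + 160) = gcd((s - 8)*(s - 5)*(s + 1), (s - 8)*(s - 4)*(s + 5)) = s - 8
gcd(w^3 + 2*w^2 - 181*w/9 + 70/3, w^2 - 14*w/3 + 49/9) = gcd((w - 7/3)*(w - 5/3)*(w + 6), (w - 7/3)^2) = w - 7/3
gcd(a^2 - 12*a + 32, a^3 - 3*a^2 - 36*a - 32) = a - 8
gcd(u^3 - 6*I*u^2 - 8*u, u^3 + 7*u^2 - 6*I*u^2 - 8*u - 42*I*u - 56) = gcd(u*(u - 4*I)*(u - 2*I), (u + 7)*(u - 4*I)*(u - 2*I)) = u^2 - 6*I*u - 8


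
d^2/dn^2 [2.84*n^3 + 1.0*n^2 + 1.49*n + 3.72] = 17.04*n + 2.0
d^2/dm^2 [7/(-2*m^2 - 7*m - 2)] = 14*(4*m^2 + 14*m - (4*m + 7)^2 + 4)/(2*m^2 + 7*m + 2)^3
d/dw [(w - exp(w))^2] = 2*(1 - exp(w))*(w - exp(w))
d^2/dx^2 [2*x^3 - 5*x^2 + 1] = 12*x - 10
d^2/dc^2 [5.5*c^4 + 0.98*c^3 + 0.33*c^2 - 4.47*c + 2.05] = 66.0*c^2 + 5.88*c + 0.66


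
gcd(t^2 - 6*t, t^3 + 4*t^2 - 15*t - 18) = 1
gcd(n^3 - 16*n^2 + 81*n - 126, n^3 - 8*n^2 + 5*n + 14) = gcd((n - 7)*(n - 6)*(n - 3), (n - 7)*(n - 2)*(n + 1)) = n - 7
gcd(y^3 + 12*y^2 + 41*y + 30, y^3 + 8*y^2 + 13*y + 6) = y^2 + 7*y + 6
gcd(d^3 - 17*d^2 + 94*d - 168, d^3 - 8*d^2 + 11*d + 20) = d - 4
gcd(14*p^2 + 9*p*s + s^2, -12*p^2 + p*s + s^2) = 1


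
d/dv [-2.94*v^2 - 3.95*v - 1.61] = -5.88*v - 3.95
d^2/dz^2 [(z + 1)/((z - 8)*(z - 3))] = 2*(z^3 + 3*z^2 - 105*z + 361)/(z^6 - 33*z^5 + 435*z^4 - 2915*z^3 + 10440*z^2 - 19008*z + 13824)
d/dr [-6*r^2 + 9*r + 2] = 9 - 12*r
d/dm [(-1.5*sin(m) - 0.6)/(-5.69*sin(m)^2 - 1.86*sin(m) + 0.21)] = (-6.828*sin(m) + 4.2675*cos(2*m) - 5.6985)*cos(m)/(5.69*sin(m)^2 + 1.86*sin(m) - 0.21)^2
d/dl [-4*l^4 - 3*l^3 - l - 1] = -16*l^3 - 9*l^2 - 1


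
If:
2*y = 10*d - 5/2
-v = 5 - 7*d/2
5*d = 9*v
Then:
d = 90/53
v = 50/53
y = 1535/212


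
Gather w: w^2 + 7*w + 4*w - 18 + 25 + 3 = w^2 + 11*w + 10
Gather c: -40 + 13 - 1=-28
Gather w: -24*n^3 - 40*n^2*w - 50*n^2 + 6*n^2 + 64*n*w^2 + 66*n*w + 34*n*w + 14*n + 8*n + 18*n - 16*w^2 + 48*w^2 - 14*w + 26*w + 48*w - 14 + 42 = -24*n^3 - 44*n^2 + 40*n + w^2*(64*n + 32) + w*(-40*n^2 + 100*n + 60) + 28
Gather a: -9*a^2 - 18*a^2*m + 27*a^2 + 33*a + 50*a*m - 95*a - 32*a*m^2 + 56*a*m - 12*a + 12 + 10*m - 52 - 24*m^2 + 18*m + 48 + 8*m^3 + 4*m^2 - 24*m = a^2*(18 - 18*m) + a*(-32*m^2 + 106*m - 74) + 8*m^3 - 20*m^2 + 4*m + 8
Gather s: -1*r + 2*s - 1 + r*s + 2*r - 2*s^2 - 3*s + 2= r - 2*s^2 + s*(r - 1) + 1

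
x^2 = x^2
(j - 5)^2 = j^2 - 10*j + 25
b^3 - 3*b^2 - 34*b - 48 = (b - 8)*(b + 2)*(b + 3)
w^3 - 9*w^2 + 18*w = w*(w - 6)*(w - 3)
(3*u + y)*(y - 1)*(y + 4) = 3*u*y^2 + 9*u*y - 12*u + y^3 + 3*y^2 - 4*y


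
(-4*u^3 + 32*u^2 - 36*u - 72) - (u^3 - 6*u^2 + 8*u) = -5*u^3 + 38*u^2 - 44*u - 72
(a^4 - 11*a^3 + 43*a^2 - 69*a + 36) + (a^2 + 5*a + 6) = a^4 - 11*a^3 + 44*a^2 - 64*a + 42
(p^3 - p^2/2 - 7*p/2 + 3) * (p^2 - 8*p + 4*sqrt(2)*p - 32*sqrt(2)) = p^5 - 17*p^4/2 + 4*sqrt(2)*p^4 - 34*sqrt(2)*p^3 + p^3/2 + 2*sqrt(2)*p^2 + 31*p^2 - 24*p + 124*sqrt(2)*p - 96*sqrt(2)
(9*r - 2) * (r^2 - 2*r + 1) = 9*r^3 - 20*r^2 + 13*r - 2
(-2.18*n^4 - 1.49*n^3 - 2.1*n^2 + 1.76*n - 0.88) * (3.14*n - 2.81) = -6.8452*n^5 + 1.4472*n^4 - 2.4071*n^3 + 11.4274*n^2 - 7.7088*n + 2.4728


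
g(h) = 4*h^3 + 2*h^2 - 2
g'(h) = 12*h^2 + 4*h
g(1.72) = 24.27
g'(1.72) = 42.38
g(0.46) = -1.19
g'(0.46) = 4.38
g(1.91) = 33.17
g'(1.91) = 51.42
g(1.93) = 34.21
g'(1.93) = 52.42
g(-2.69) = -65.39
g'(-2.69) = 76.07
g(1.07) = 5.19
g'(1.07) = 18.02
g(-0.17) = -1.96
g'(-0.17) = -0.33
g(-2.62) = -60.21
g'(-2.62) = 71.89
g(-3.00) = -92.00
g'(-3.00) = 96.00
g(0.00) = -2.00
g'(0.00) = 0.00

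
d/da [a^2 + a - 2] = 2*a + 1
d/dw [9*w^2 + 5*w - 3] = 18*w + 5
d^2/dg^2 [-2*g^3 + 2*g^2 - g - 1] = 4 - 12*g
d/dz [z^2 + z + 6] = 2*z + 1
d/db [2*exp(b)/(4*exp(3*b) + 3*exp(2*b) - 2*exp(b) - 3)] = (-16*exp(3*b) - 6*exp(2*b) - 6)*exp(b)/(16*exp(6*b) + 24*exp(5*b) - 7*exp(4*b) - 36*exp(3*b) - 14*exp(2*b) + 12*exp(b) + 9)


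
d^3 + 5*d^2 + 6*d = d*(d + 2)*(d + 3)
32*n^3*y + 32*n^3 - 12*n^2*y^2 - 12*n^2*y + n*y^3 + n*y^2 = (-8*n + y)*(-4*n + y)*(n*y + n)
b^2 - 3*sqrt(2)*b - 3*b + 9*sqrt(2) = (b - 3)*(b - 3*sqrt(2))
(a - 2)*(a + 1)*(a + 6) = a^3 + 5*a^2 - 8*a - 12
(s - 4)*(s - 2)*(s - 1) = s^3 - 7*s^2 + 14*s - 8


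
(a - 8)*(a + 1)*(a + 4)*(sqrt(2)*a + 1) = sqrt(2)*a^4 - 3*sqrt(2)*a^3 + a^3 - 36*sqrt(2)*a^2 - 3*a^2 - 32*sqrt(2)*a - 36*a - 32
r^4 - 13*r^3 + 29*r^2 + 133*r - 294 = (r - 7)^2*(r - 2)*(r + 3)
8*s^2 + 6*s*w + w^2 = (2*s + w)*(4*s + w)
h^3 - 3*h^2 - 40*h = h*(h - 8)*(h + 5)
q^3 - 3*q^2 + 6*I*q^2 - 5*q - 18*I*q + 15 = (q - 3)*(q + I)*(q + 5*I)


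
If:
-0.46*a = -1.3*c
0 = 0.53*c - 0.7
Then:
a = 3.73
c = 1.32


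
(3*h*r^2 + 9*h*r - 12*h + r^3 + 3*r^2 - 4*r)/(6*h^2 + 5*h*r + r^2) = (r^2 + 3*r - 4)/(2*h + r)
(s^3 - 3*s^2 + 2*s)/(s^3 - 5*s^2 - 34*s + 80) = s*(s - 1)/(s^2 - 3*s - 40)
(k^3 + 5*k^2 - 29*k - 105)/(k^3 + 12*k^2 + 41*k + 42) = (k - 5)/(k + 2)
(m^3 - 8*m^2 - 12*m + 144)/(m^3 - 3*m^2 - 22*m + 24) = (m - 6)/(m - 1)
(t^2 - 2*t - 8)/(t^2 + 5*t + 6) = (t - 4)/(t + 3)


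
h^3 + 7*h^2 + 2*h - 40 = (h - 2)*(h + 4)*(h + 5)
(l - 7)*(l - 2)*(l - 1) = l^3 - 10*l^2 + 23*l - 14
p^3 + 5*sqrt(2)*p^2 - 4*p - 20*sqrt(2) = (p - 2)*(p + 2)*(p + 5*sqrt(2))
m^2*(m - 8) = m^3 - 8*m^2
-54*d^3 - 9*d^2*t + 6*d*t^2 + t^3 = (-3*d + t)*(3*d + t)*(6*d + t)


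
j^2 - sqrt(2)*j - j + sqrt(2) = (j - 1)*(j - sqrt(2))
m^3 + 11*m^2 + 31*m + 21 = (m + 1)*(m + 3)*(m + 7)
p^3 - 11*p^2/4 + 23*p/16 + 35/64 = (p - 7/4)*(p - 5/4)*(p + 1/4)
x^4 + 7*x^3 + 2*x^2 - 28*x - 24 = (x - 2)*(x + 1)*(x + 2)*(x + 6)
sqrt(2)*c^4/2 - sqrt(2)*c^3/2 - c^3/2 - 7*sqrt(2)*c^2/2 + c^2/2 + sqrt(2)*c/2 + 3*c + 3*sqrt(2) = (c - 3)*(c + 2)*(c - sqrt(2))*(sqrt(2)*c/2 + 1/2)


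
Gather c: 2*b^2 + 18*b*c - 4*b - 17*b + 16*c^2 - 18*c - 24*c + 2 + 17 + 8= 2*b^2 - 21*b + 16*c^2 + c*(18*b - 42) + 27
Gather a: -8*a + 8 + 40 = 48 - 8*a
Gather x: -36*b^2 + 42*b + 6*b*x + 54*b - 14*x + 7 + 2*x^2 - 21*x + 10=-36*b^2 + 96*b + 2*x^2 + x*(6*b - 35) + 17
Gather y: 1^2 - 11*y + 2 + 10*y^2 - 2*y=10*y^2 - 13*y + 3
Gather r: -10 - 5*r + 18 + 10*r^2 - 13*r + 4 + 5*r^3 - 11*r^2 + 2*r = 5*r^3 - r^2 - 16*r + 12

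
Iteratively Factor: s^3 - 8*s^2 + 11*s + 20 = (s - 4)*(s^2 - 4*s - 5) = (s - 4)*(s + 1)*(s - 5)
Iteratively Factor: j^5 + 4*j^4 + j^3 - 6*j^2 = (j + 2)*(j^4 + 2*j^3 - 3*j^2) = (j + 2)*(j + 3)*(j^3 - j^2) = (j - 1)*(j + 2)*(j + 3)*(j^2) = j*(j - 1)*(j + 2)*(j + 3)*(j)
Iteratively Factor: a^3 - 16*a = (a + 4)*(a^2 - 4*a) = a*(a + 4)*(a - 4)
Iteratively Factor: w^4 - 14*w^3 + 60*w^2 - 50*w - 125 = (w - 5)*(w^3 - 9*w^2 + 15*w + 25) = (w - 5)^2*(w^2 - 4*w - 5) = (w - 5)^3*(w + 1)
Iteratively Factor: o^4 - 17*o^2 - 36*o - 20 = (o + 2)*(o^3 - 2*o^2 - 13*o - 10) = (o + 1)*(o + 2)*(o^2 - 3*o - 10) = (o + 1)*(o + 2)^2*(o - 5)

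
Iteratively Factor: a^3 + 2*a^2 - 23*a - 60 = (a + 3)*(a^2 - a - 20) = (a + 3)*(a + 4)*(a - 5)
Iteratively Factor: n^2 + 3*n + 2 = (n + 1)*(n + 2)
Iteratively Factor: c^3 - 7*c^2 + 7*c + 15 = (c - 5)*(c^2 - 2*c - 3) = (c - 5)*(c + 1)*(c - 3)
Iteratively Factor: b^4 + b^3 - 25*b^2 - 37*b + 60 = (b + 4)*(b^3 - 3*b^2 - 13*b + 15) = (b + 3)*(b + 4)*(b^2 - 6*b + 5) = (b - 1)*(b + 3)*(b + 4)*(b - 5)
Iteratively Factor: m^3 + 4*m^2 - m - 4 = (m + 4)*(m^2 - 1) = (m - 1)*(m + 4)*(m + 1)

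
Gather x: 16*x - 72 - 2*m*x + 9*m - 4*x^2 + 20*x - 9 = 9*m - 4*x^2 + x*(36 - 2*m) - 81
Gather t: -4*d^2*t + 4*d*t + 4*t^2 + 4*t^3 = 4*t^3 + 4*t^2 + t*(-4*d^2 + 4*d)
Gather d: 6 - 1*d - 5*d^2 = -5*d^2 - d + 6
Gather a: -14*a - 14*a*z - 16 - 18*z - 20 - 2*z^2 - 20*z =a*(-14*z - 14) - 2*z^2 - 38*z - 36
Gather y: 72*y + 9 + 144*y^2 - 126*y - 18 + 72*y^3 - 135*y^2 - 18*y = 72*y^3 + 9*y^2 - 72*y - 9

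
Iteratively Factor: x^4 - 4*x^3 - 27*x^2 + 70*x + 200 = (x - 5)*(x^3 + x^2 - 22*x - 40) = (x - 5)*(x + 4)*(x^2 - 3*x - 10) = (x - 5)*(x + 2)*(x + 4)*(x - 5)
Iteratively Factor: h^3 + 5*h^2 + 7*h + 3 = (h + 1)*(h^2 + 4*h + 3) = (h + 1)*(h + 3)*(h + 1)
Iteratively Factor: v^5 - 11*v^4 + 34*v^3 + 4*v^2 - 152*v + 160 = (v - 5)*(v^4 - 6*v^3 + 4*v^2 + 24*v - 32) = (v - 5)*(v - 4)*(v^3 - 2*v^2 - 4*v + 8) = (v - 5)*(v - 4)*(v - 2)*(v^2 - 4) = (v - 5)*(v - 4)*(v - 2)*(v + 2)*(v - 2)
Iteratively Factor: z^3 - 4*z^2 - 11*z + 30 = (z + 3)*(z^2 - 7*z + 10) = (z - 5)*(z + 3)*(z - 2)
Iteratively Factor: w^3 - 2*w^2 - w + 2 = (w - 2)*(w^2 - 1) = (w - 2)*(w - 1)*(w + 1)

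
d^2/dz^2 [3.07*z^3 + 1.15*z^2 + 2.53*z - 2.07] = 18.42*z + 2.3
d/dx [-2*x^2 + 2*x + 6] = 2 - 4*x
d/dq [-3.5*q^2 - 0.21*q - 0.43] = -7.0*q - 0.21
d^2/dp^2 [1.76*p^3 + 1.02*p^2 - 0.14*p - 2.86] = 10.56*p + 2.04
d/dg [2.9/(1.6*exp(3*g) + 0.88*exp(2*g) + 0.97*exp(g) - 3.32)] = (-13.92*exp(2*g) - 5.104*exp(g) - 2.813)*exp(g)/(1.6*exp(3*g) + 0.88*exp(2*g) + 0.97*exp(g) - 3.32)^2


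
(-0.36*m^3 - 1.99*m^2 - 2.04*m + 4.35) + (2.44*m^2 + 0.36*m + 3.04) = -0.36*m^3 + 0.45*m^2 - 1.68*m + 7.39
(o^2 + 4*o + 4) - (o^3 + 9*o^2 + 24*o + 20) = -o^3 - 8*o^2 - 20*o - 16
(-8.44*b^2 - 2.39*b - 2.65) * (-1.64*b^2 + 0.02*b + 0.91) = 13.8416*b^4 + 3.7508*b^3 - 3.3822*b^2 - 2.2279*b - 2.4115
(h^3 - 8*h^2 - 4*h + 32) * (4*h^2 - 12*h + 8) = 4*h^5 - 44*h^4 + 88*h^3 + 112*h^2 - 416*h + 256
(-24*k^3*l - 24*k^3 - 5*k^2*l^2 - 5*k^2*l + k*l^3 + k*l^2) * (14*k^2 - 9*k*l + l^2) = -336*k^5*l - 336*k^5 + 146*k^4*l^2 + 146*k^4*l + 35*k^3*l^3 + 35*k^3*l^2 - 14*k^2*l^4 - 14*k^2*l^3 + k*l^5 + k*l^4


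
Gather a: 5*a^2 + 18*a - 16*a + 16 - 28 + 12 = 5*a^2 + 2*a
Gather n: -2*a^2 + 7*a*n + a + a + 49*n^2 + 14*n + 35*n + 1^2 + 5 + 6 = -2*a^2 + 2*a + 49*n^2 + n*(7*a + 49) + 12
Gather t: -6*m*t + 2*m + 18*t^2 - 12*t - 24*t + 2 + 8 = 2*m + 18*t^2 + t*(-6*m - 36) + 10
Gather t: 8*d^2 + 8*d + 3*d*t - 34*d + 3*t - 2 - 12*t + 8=8*d^2 - 26*d + t*(3*d - 9) + 6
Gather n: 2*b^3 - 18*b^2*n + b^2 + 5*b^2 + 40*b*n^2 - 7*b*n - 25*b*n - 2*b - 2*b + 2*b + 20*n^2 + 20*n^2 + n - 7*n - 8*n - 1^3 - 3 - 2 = 2*b^3 + 6*b^2 - 2*b + n^2*(40*b + 40) + n*(-18*b^2 - 32*b - 14) - 6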